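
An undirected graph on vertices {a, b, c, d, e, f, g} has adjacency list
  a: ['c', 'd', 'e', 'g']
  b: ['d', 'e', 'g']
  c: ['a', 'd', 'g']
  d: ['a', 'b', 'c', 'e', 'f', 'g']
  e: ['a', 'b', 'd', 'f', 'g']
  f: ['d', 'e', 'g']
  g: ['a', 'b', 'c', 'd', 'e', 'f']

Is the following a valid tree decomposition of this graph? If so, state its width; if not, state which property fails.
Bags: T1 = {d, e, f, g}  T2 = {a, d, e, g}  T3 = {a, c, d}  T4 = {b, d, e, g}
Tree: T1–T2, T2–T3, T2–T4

A tree decomposition must satisfy three properties: every vertex lies in some bag; for every edge, both endpoints lie together in some bag; and for every vertex, the bags containing it form a connected subtree. Here edge (g,c) lies in no bag, so the decomposition is invalid.

No — edge (g,c) lies in no bag.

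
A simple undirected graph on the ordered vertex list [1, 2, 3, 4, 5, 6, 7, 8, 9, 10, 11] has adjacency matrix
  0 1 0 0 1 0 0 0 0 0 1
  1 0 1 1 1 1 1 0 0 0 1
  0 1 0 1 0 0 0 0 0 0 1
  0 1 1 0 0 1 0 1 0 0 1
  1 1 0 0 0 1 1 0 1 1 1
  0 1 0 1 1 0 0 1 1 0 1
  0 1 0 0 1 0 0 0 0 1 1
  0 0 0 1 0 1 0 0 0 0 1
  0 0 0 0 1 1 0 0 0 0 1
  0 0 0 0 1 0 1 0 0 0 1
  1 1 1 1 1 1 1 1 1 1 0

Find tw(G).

3

A width-3 tree decomposition is:
Bags: B1 = {2, 5, 6, 11}  B2 = {5, 6, 9, 11}  B3 = {2, 5, 7, 11}  B4 = {5, 7, 10, 11}  B5 = {2, 4, 6, 11}  B6 = {2, 3, 4, 11}  B7 = {4, 6, 8, 11}  B8 = {1, 2, 5, 11}
Tree: B1–B2, B1–B3, B3–B4, B1–B5, B5–B6, B5–B7, B3–B8
The largest bag has 4 vertices, giving width 3; this decomposition certifies tw(G) ≤ 3. Conversely, {4, 6, 8, 11} is a clique of size 4, and the vertices of any clique must share a bag in every tree decomposition; so some bag has ≥ 4 vertices and tw(G) ≥ 3. Hence tw(G) = 3 exactly.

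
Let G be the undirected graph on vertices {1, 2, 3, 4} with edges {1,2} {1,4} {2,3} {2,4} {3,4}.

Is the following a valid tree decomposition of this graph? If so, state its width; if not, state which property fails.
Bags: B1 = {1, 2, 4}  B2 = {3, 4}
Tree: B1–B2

A tree decomposition must satisfy three properties: every vertex lies in some bag; for every edge, both endpoints lie together in some bag; and for every vertex, the bags containing it form a connected subtree. Here edge (2,3) lies in no bag, so the decomposition is invalid.

No — edge (2,3) lies in no bag.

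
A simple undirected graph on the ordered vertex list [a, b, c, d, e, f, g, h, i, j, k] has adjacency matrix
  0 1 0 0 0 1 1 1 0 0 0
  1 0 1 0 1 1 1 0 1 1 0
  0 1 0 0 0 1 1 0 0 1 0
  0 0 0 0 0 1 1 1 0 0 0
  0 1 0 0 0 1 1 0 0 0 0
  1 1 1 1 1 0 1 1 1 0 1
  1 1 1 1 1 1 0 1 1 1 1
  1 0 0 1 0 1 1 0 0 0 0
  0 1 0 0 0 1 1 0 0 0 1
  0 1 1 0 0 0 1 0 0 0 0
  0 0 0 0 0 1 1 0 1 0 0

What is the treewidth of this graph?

3

A width-3 tree decomposition is:
Bags: B1 = {b, c, f, g}  B2 = {b, f, g, i}  B3 = {a, b, f, g}  B4 = {a, f, g, h}  B5 = {b, e, f, g}  B6 = {f, g, i, k}  B7 = {d, f, g, h}  B8 = {b, c, g, j}
Tree: B1–B2, B1–B3, B3–B4, B3–B5, B2–B6, B4–B7, B1–B8
Each bag holds 4 vertices, so the decomposition has width 3, which upper-bounds the treewidth. For the lower bound, the 4 vertices {b, c, g, j} are pairwise adjacent, and any tree decomposition puts a clique entirely inside one bag — forcing width ≥ 3. The upper and lower bounds meet at 3, so that is the treewidth.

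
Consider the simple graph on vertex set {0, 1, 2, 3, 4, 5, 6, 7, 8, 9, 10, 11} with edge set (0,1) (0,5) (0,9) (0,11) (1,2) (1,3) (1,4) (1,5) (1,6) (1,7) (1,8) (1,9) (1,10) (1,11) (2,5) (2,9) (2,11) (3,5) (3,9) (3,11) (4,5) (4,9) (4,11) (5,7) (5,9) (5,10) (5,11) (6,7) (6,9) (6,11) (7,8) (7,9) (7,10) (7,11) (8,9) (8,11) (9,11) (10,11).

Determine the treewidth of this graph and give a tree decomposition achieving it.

Treewidth 4.
One such decomposition:
Bags: B1 = {0, 1, 5, 9, 11}  B2 = {1, 5, 7, 9, 11}  B3 = {1, 2, 5, 9, 11}  B4 = {1, 3, 5, 9, 11}  B5 = {1, 5, 7, 10, 11}  B6 = {1, 4, 5, 9, 11}  B7 = {1, 7, 8, 9, 11}  B8 = {1, 6, 7, 9, 11}
Tree: B1–B2, B2–B3, B1–B4, B2–B5, B2–B6, B2–B7, B7–B8

Every bag has size at most 5, so the width is 5 − 1 = 4 and tw(G) ≤ 4. On the other hand G contains the 5-clique {1, 7, 8, 9, 11}. A clique must lie in a single bag of any decomposition, so no decomposition can have width below 4. The upper and lower bounds meet at 4, so that is the treewidth.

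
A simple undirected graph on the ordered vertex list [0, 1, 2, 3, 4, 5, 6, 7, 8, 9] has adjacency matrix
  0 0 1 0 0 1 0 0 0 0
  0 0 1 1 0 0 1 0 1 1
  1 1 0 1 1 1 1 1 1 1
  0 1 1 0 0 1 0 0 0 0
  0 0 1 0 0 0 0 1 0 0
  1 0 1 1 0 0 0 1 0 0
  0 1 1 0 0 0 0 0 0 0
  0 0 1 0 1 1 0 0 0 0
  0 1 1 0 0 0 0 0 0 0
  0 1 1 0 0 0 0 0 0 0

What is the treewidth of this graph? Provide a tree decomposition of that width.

Treewidth 2.
One such decomposition:
Bags: B1 = {1, 2, 6}  B2 = {1, 2, 3}  B3 = {2, 3, 5}  B4 = {0, 2, 5}  B5 = {2, 5, 7}  B6 = {2, 4, 7}  B7 = {1, 2, 9}  B8 = {1, 2, 8}
Tree: B1–B2, B2–B3, B3–B4, B4–B5, B5–B6, B1–B7, B1–B8

Every bag has size at most 3, so the width is 3 − 1 = 2 and tw(G) ≤ 2. On the other hand G contains the 3-clique {0, 2, 5}. A clique must lie in a single bag of any decomposition, so no decomposition can have width below 2. Therefore the treewidth is 2.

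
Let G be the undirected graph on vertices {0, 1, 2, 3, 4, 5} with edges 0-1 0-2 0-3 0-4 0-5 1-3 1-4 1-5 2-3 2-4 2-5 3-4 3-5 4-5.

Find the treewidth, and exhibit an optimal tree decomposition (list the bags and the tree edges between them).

Each bag holds 5 vertices, so the decomposition has width 4, which upper-bounds the treewidth. For the lower bound, the 5 vertices {0, 1, 3, 4, 5} are pairwise adjacent, and any tree decomposition puts a clique entirely inside one bag — forcing width ≥ 4. Combining the bounds, tw(G) = 4.

Treewidth 4.
One such decomposition:
Bags: B1 = {0, 1, 3, 4, 5}  B2 = {0, 2, 3, 4, 5}
Tree: B1–B2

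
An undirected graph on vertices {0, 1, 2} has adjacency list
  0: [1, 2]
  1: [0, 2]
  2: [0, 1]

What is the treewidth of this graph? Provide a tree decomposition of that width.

Treewidth 2.
One optimal decomposition is:
Bags: B1 = {0, 1, 2}
Tree: (single bag)

With just one bag of size 3, the width is 3 − 1 = 2, so tw(G) ≤ 2. On the other hand G contains the 3-clique {0, 1, 2}. A clique must lie in a single bag of any decomposition, so no decomposition can have width below 2. Hence tw(G) = 2 exactly.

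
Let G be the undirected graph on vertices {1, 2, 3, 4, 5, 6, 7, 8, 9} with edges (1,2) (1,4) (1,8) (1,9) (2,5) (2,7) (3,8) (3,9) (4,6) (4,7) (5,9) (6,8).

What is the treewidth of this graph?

3

A width-3 tree decomposition is:
Bags: B1 = {2, 5, 7, 9}  B2 = {1, 2, 7, 9}  B3 = {1, 4, 7, 9}  B4 = {1, 3, 4, 9}  B5 = {1, 3, 4, 8}  B6 = {3, 4, 6, 8}
Tree: B1–B2, B2–B3, B3–B4, B4–B5, B5–B6
Every bag has size at most 4, so the width is 4 − 1 = 3 and tw(G) ≤ 3. For the lower bound: the 4 vertex sets {2,5,7}, {9}, {1}, {3,4,6,8} are disjoint, each induces a connected subgraph, and every pair is joined by at least one edge of G. Contracting each set to a single vertex therefore yields K_{4} as a minor, and since treewidth is minor-monotone, tw(G) ≥ tw(K_{4}) = 3. Combining the bounds, tw(G) = 3.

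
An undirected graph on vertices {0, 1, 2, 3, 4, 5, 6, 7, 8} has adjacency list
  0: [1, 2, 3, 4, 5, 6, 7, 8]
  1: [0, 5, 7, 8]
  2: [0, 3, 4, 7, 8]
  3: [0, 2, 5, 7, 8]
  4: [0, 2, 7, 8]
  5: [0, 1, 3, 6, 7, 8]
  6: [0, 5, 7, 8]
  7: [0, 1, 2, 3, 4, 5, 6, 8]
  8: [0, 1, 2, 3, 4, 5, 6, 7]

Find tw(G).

A width-4 tree decomposition is:
Bags: B1 = {0, 3, 5, 7, 8}  B2 = {0, 5, 6, 7, 8}  B3 = {0, 2, 3, 7, 8}  B4 = {0, 2, 4, 7, 8}  B5 = {0, 1, 5, 7, 8}
Tree: B1–B2, B1–B3, B3–B4, B2–B5
The largest bag has 5 vertices, giving width 4; this decomposition certifies tw(G) ≤ 4. For the lower bound, the 5 vertices {0, 2, 3, 7, 8} are pairwise adjacent, and any tree decomposition puts a clique entirely inside one bag — forcing width ≥ 4. The upper and lower bounds meet at 4, so that is the treewidth.

4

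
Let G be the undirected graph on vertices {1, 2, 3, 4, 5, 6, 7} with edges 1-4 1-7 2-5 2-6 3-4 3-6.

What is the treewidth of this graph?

1

A width-1 tree decomposition is:
Bags: B1 = {2, 5}  B2 = {2, 6}  B3 = {3, 6}  B4 = {3, 4}  B5 = {1, 4}  B6 = {1, 7}
Tree: B1–B2, B2–B3, B3–B4, B4–B5, B5–B6
The largest bag has 2 vertices, giving width 1; this decomposition certifies tw(G) ≤ 1. Any graph with an edge has treewidth ≥ 1, and G has the edge 5–2. The upper and lower bounds meet at 1, so that is the treewidth.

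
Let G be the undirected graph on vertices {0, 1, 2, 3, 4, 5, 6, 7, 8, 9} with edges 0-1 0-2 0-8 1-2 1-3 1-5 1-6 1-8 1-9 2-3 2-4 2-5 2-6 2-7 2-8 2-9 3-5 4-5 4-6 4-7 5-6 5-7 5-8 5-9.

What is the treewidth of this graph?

3

A width-3 tree decomposition is:
Bags: B1 = {1, 2, 5, 8}  B2 = {1, 2, 3, 5}  B3 = {1, 2, 5, 9}  B4 = {1, 2, 5, 6}  B5 = {2, 4, 5, 6}  B6 = {2, 4, 5, 7}  B7 = {0, 1, 2, 8}
Tree: B1–B2, B1–B3, B2–B4, B4–B5, B5–B6, B1–B7
Every bag has size at most 4, so the width is 4 − 1 = 3 and tw(G) ≤ 3. On the other hand G contains the 4-clique {0, 1, 2, 8}. A clique must lie in a single bag of any decomposition, so no decomposition can have width below 3. Combining the bounds, tw(G) = 3.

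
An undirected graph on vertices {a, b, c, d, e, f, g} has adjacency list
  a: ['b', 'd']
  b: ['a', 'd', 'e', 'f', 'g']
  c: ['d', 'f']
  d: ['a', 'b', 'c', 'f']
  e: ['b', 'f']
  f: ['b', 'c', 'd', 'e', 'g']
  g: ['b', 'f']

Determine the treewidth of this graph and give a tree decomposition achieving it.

Treewidth 2.
One such decomposition:
Bags: B1 = {b, d, f}  B2 = {b, f, g}  B3 = {b, e, f}  B4 = {a, b, d}  B5 = {c, d, f}
Tree: B1–B2, B2–B3, B1–B4, B1–B5

Every bag has size at most 3, so the width is 3 − 1 = 2 and tw(G) ≤ 2. For the lower bound, the 3 vertices {a, b, d} are pairwise adjacent, and any tree decomposition puts a clique entirely inside one bag — forcing width ≥ 2. Therefore the treewidth is 2.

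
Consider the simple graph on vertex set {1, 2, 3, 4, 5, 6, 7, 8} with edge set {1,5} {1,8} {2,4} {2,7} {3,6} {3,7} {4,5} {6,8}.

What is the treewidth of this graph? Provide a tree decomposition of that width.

Treewidth 2.
Bags: B1 = {2, 4, 5}  B2 = {2, 5, 7}  B3 = {3, 5, 7}  B4 = {3, 5, 6}  B5 = {5, 6, 8}  B6 = {1, 5, 8}
Tree: B1–B2, B2–B3, B3–B4, B4–B5, B5–B6

The largest bag has 3 vertices, giving width 2; this decomposition certifies tw(G) ≤ 2. Since 5–4–2–7–3–6–8–1–5 is a cycle in G, G is not acyclic. Forests are exactly the graphs of treewidth ≤ 1, so tw(G) ≥ 2. Hence tw(G) = 2 exactly.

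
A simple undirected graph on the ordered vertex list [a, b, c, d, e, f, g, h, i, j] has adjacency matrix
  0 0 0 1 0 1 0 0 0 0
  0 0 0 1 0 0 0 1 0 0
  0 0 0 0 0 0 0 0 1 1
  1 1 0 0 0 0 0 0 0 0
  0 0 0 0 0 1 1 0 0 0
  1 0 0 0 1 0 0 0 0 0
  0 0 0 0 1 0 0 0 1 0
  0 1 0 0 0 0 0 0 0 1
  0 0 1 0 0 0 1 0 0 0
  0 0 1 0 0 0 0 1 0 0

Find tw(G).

2

A width-2 tree decomposition is:
Bags: B1 = {b, h, j}  B2 = {b, d, j}  B3 = {a, d, j}  B4 = {a, f, j}  B5 = {e, f, j}  B6 = {e, g, j}  B7 = {g, i, j}  B8 = {c, i, j}
Tree: B1–B2, B2–B3, B3–B4, B4–B5, B5–B6, B6–B7, B7–B8
Each bag holds 3 vertices, so the decomposition has width 2, which upper-bounds the treewidth. The edges j–h–b–d–a–f–e–g–i–c–j form a cycle, so G is not a tree and its treewidth is at least 2. Hence tw(G) = 2 exactly.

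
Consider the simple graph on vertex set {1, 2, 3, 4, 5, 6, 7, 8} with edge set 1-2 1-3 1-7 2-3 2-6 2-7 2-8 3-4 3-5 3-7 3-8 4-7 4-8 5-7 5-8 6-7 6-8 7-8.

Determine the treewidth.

3

A width-3 tree decomposition is:
Bags: B1 = {2, 6, 7, 8}  B2 = {2, 3, 7, 8}  B3 = {1, 2, 3, 7}  B4 = {3, 5, 7, 8}  B5 = {3, 4, 7, 8}
Tree: B1–B2, B2–B3, B2–B4, B4–B5
Every bag has size at most 4, so the width is 4 − 1 = 3 and tw(G) ≤ 3. For the lower bound, the 4 vertices {2, 3, 7, 8} are pairwise adjacent, and any tree decomposition puts a clique entirely inside one bag — forcing width ≥ 3. Combining the bounds, tw(G) = 3.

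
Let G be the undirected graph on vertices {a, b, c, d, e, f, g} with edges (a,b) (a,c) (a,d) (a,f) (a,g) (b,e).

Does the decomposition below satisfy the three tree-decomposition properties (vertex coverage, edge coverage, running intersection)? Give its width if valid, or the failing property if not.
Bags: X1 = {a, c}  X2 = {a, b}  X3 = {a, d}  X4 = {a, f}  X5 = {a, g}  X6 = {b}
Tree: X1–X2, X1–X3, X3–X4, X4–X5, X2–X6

No — vertex e appears in no bag.

A tree decomposition must satisfy three properties: every vertex lies in some bag; for every edge, both endpoints lie together in some bag; and for every vertex, the bags containing it form a connected subtree. Here vertex e appears in no bag, so the decomposition is invalid.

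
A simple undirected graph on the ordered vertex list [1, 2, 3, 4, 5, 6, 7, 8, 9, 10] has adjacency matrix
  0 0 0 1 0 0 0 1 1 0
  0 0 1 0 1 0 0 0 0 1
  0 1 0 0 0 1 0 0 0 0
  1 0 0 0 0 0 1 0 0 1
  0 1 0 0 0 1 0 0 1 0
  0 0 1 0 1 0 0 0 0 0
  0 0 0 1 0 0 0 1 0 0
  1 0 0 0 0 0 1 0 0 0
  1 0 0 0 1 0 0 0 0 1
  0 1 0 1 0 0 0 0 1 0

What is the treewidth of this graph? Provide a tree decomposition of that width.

Treewidth 2.
One optimal decomposition is:
Bags: B1 = {4, 7, 8}  B2 = {1, 4, 8}  B3 = {1, 4, 10}  B4 = {1, 9, 10}  B5 = {2, 9, 10}  B6 = {2, 5, 9}  B7 = {2, 3, 5}  B8 = {3, 5, 6}
Tree: B1–B2, B2–B3, B3–B4, B4–B5, B5–B6, B6–B7, B7–B8

Each bag holds 3 vertices, so the decomposition has width 2, which upper-bounds the treewidth. For the lower bound, G contains the cycle 7–8–1–4–7, so G is not a forest; only forests have treewidth ≤ 1, hence tw(G) ≥ 2. Therefore the treewidth is 2.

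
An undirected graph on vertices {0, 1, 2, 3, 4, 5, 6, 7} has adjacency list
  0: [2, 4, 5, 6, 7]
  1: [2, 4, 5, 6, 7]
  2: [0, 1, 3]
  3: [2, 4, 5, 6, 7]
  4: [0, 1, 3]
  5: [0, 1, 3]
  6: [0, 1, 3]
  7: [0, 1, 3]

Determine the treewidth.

3

A width-3 tree decomposition is:
Bags: B1 = {0, 1, 2, 3}  B2 = {0, 1, 3, 4}  B3 = {0, 1, 3, 5}  B4 = {0, 1, 3, 6}  B5 = {0, 1, 3, 7}
Tree: B1–B2, B2–B3, B3–B4, B4–B5
The largest bag has 4 vertices, giving width 3; this decomposition certifies tw(G) ≤ 3. For the lower bound: the 4 vertex sets {2,3}, {0,4}, {1}, {5} are disjoint, each induces a connected subgraph, and every pair is joined by at least one edge of G. Contracting each set to a single vertex therefore yields K_{4} as a minor, and since treewidth is minor-monotone, tw(G) ≥ tw(K_{4}) = 3. Hence tw(G) = 3 exactly.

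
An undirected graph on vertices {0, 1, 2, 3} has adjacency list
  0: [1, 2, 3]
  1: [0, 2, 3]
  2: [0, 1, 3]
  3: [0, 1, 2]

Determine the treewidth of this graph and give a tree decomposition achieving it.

A single bag containing all 4 vertices is trivially a valid decomposition of width 3. On the other hand G contains the 4-clique {0, 1, 2, 3}. A clique must lie in a single bag of any decomposition, so no decomposition can have width below 3. Combining the bounds, tw(G) = 3.

Treewidth 3.
One optimal decomposition is:
Bags: B1 = {0, 1, 2, 3}
Tree: (single bag)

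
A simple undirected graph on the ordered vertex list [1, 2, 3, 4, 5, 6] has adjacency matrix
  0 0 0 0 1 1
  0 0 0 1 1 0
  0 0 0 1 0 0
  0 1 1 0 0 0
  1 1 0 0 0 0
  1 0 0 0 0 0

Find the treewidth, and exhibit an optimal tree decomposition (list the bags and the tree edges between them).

Treewidth 1.
One such decomposition:
Bags: B1 = {1, 6}  B2 = {1, 5}  B3 = {2, 5}  B4 = {2, 4}  B5 = {3, 4}
Tree: B1–B2, B2–B3, B3–B4, B4–B5

Every bag has size at most 2, so the width is 2 − 1 = 1 and tw(G) ≤ 1. Any graph with an edge has treewidth ≥ 1, and G has the edge 6–1. Combining the bounds, tw(G) = 1.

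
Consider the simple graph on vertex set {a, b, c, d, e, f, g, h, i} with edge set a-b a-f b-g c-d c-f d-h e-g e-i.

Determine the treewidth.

1

A width-1 tree decomposition is:
Bags: B1 = {d, h}  B2 = {c, d}  B3 = {c, f}  B4 = {a, f}  B5 = {a, b}  B6 = {b, g}  B7 = {e, g}  B8 = {e, i}
Tree: B1–B2, B2–B3, B3–B4, B4–B5, B5–B6, B6–B7, B7–B8
Every bag has size at most 2, so the width is 2 − 1 = 1 and tw(G) ≤ 1. Since G has at least one edge (e.g. h–d), it is not an edgeless graph, so tw(G) ≥ 1. Combining the bounds, tw(G) = 1.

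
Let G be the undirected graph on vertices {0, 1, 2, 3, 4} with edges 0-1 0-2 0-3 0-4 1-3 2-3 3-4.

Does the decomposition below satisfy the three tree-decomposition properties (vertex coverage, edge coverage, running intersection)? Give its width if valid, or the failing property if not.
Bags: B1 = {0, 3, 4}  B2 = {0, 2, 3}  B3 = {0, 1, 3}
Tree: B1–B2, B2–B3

Yes; width 2.

Every vertex of G appears in some bag (union = {0, 1, 2, 3, 4}); every edge is covered by a bag; and for each vertex v the set of bags containing v is connected in the bag tree. The decomposition is therefore valid. The largest bag has 3 vertices, so the width is 2.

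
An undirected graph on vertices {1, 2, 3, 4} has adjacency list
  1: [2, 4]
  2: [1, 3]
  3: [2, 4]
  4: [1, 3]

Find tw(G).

2

A width-2 tree decomposition is:
Bags: B1 = {1, 2, 4}  B2 = {2, 3, 4}
Tree: B1–B2
Every bag has size at most 3, so the width is 3 − 1 = 2 and tw(G) ≤ 2. For the lower bound, G contains the cycle 4–1–2–3–4, so G is not a forest; only forests have treewidth ≤ 1, hence tw(G) ≥ 2. Hence tw(G) = 2 exactly.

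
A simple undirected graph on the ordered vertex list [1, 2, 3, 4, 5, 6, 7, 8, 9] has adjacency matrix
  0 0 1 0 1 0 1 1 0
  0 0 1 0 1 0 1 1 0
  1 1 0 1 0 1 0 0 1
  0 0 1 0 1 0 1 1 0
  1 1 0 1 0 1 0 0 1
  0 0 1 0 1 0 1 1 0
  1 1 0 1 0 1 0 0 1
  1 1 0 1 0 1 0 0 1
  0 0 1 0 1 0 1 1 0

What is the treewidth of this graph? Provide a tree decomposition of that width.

Treewidth 4.
Bags: B1 = {2, 3, 5, 7, 8}  B2 = {3, 5, 7, 8, 9}  B3 = {3, 4, 5, 7, 8}  B4 = {1, 3, 5, 7, 8}  B5 = {3, 5, 6, 7, 8}
Tree: B1–B2, B2–B3, B3–B4, B4–B5

The largest bag has 5 vertices, giving width 4; this decomposition certifies tw(G) ≤ 4. For the lower bound: the 5 vertex sets {2,5}, {7,9}, {3,4}, {8}, {1} are disjoint, each induces a connected subgraph, and every pair is joined by at least one edge of G. Contracting each set to a single vertex therefore yields K_{5} as a minor, and since treewidth is minor-monotone, tw(G) ≥ tw(K_{5}) = 4. The upper and lower bounds meet at 4, so that is the treewidth.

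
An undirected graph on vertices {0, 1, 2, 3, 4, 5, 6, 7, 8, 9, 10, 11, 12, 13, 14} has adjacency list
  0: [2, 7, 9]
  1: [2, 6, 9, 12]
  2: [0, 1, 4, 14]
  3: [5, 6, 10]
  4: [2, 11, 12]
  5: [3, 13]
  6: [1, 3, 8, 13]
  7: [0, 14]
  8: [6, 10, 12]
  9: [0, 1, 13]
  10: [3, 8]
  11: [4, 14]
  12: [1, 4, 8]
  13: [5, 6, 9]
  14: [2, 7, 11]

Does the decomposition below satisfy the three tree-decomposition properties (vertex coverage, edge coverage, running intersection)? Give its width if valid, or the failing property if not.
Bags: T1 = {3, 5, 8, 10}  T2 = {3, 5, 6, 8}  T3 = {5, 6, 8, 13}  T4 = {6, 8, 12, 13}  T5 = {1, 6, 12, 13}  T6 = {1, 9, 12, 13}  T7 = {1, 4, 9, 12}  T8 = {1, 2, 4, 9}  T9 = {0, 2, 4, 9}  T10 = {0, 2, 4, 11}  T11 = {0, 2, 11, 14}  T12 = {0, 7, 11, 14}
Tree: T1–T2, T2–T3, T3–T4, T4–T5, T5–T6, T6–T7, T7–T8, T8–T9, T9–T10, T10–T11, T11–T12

Vertex coverage: the bags together contain {0, 1, 2, 3, 4, 5, 6, 7, 8, 9, 10, 11, 12, 13, 14}, the full vertex set. Edge coverage: each edge of G has both endpoints in at least one bag. Running intersection: for every vertex, the bags containing it form a connected subtree. All three properties hold, so this is a valid tree decomposition of width max|bag| − 1 = 3, and hence tw(G) ≤ 3.

Yes; width 3.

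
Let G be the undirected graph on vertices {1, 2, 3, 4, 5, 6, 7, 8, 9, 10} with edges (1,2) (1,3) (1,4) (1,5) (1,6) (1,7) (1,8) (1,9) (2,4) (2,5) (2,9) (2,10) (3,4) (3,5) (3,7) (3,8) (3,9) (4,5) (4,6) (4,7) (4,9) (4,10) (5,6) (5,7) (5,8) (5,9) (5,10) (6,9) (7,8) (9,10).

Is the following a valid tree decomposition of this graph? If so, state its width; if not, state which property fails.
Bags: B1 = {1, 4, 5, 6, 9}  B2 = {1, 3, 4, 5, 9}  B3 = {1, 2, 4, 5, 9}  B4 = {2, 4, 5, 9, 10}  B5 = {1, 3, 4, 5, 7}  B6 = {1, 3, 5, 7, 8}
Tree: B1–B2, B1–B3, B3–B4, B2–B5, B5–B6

Yes; width 4.

Vertex coverage: the bags together contain {1, 2, 3, 4, 5, 6, 7, 8, 9, 10}, the full vertex set. Edge coverage: each edge of G has both endpoints in at least one bag. Running intersection: for every vertex, the bags containing it form a connected subtree. All three properties hold, so this is a valid tree decomposition of width max|bag| − 1 = 4, and hence tw(G) ≤ 4.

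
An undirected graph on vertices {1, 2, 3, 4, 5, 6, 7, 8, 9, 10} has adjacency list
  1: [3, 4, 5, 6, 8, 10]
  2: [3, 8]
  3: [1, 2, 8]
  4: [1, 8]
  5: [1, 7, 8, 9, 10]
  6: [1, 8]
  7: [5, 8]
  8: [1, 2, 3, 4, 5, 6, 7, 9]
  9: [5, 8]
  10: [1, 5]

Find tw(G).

2

A width-2 tree decomposition is:
Bags: B1 = {1, 5, 8}  B2 = {1, 4, 8}  B3 = {5, 8, 9}  B4 = {5, 7, 8}  B5 = {1, 3, 8}  B6 = {2, 3, 8}  B7 = {1, 6, 8}  B8 = {1, 5, 10}
Tree: B1–B2, B1–B3, B1–B4, B2–B5, B5–B6, B1–B7, B1–B8
The largest bag has 3 vertices, giving width 2; this decomposition certifies tw(G) ≤ 2. On the other hand G contains the 3-clique {1, 3, 8}. A clique must lie in a single bag of any decomposition, so no decomposition can have width below 2. The upper and lower bounds meet at 2, so that is the treewidth.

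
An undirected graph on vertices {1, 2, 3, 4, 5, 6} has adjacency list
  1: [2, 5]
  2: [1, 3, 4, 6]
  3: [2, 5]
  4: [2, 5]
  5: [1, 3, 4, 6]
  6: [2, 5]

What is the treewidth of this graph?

2

A width-2 tree decomposition is:
Bags: B1 = {2, 3, 5}  B2 = {2, 4, 5}  B3 = {1, 2, 5}  B4 = {2, 5, 6}
Tree: B1–B2, B2–B3, B3–B4
Each bag holds 3 vertices, so the decomposition has width 2, which upper-bounds the treewidth. Since 3–5–4–2–3 is a cycle in G, G is not acyclic. Forests are exactly the graphs of treewidth ≤ 1, so tw(G) ≥ 2. Hence tw(G) = 2 exactly.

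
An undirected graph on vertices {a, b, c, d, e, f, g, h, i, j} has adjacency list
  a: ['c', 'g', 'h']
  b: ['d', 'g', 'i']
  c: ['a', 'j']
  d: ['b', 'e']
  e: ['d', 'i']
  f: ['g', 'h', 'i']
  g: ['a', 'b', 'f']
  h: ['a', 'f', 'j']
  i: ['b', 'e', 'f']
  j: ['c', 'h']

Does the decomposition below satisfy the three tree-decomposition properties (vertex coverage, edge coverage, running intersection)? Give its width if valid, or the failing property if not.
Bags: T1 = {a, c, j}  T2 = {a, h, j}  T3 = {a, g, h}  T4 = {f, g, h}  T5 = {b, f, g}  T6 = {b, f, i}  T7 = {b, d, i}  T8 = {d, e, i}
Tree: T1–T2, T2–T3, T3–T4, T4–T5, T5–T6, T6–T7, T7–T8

Vertex coverage: the bags together contain {a, b, c, d, e, f, g, h, i, j}, the full vertex set. Edge coverage: each edge of G has both endpoints in at least one bag. Running intersection: for every vertex, the bags containing it form a connected subtree. All three properties hold, so this is a valid tree decomposition of width max|bag| − 1 = 2, and hence tw(G) ≤ 2.

Yes; width 2.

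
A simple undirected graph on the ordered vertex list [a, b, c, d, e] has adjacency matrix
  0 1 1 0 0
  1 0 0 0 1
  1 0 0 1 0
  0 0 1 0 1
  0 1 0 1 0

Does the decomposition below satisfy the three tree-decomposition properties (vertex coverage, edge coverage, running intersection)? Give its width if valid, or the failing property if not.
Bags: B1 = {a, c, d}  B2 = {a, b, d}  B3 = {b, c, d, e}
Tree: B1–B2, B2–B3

No — bags containing vertex c are not connected in the tree.

A tree decomposition must satisfy three properties: every vertex lies in some bag; for every edge, both endpoints lie together in some bag; and for every vertex, the bags containing it form a connected subtree. Here bags containing vertex c are not connected in the tree, so the decomposition is invalid.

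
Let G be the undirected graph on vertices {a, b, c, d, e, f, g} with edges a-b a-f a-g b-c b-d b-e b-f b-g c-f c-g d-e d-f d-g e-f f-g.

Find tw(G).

A width-3 tree decomposition is:
Bags: B1 = {a, b, f, g}  B2 = {b, c, f, g}  B3 = {b, d, f, g}  B4 = {b, d, e, f}
Tree: B1–B2, B2–B3, B3–B4
Every bag has size at most 4, so the width is 4 − 1 = 3 and tw(G) ≤ 3. On the other hand G contains the 4-clique {b, d, f, g}. A clique must lie in a single bag of any decomposition, so no decomposition can have width below 3. Hence tw(G) = 3 exactly.

3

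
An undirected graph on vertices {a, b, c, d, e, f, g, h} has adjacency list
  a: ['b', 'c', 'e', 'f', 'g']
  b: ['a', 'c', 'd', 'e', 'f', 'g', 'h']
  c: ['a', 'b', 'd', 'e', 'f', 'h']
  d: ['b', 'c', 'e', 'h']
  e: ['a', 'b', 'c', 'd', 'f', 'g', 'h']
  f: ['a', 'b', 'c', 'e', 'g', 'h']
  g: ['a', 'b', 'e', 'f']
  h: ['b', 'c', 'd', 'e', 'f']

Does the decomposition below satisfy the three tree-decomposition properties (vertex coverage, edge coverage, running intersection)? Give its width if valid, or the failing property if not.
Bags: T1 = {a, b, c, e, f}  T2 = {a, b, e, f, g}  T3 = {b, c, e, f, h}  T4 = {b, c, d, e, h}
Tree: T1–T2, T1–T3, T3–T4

Checking the three conditions: (i) the bags cover all of {a, b, c, d, e, f, g, h}; (ii) for each edge, some bag contains both endpoints; (iii) the bags containing any fixed vertex form a subtree. All hold, so the decomposition is valid with width 5 − 1 = 4.

Yes; width 4.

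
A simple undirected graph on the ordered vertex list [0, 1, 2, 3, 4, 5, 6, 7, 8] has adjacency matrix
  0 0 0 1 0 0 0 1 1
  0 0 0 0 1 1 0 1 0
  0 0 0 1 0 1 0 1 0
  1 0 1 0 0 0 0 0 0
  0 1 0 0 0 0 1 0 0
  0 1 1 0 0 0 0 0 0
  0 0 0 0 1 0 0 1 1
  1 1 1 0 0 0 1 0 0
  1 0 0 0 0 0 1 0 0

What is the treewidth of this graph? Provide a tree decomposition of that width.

Treewidth 3.
One such decomposition:
Bags: B1 = {0, 3, 6, 8}  B2 = {0, 3, 6, 7}  B3 = {2, 3, 6, 7}  B4 = {2, 4, 6, 7}  B5 = {1, 2, 4, 7}  B6 = {1, 2, 4, 5}
Tree: B1–B2, B2–B3, B3–B4, B4–B5, B5–B6

Every bag has size at most 4, so the width is 4 − 1 = 3 and tw(G) ≤ 3. For the lower bound: the 4 vertex sets {0,3,8}, {6}, {7}, {1,2,4,5} are disjoint, each induces a connected subgraph, and every pair is joined by at least one edge of G. Contracting each set to a single vertex therefore yields K_{4} as a minor, and since treewidth is minor-monotone, tw(G) ≥ tw(K_{4}) = 3. Combining the bounds, tw(G) = 3.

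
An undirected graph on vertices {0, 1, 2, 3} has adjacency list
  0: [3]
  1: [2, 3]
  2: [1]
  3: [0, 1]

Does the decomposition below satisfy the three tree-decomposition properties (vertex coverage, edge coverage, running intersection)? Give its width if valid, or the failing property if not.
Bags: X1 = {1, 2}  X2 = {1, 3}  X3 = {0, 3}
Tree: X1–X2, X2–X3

Yes; width 1.

Vertex coverage: the bags together contain {0, 1, 2, 3}, the full vertex set. Edge coverage: each edge of G has both endpoints in at least one bag. Running intersection: for every vertex, the bags containing it form a connected subtree. All three properties hold, so this is a valid tree decomposition of width max|bag| − 1 = 1, and hence tw(G) ≤ 1.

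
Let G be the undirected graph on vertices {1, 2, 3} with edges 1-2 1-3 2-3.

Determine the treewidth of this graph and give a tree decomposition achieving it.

Treewidth 2.
One optimal decomposition is:
Bags: B1 = {1, 2, 3}
Tree: (single bag)

With just one bag of size 3, the width is 3 − 1 = 2, so tw(G) ≤ 2. Conversely, {1, 2, 3} is a clique of size 3, and the vertices of any clique must share a bag in every tree decomposition; so some bag has ≥ 3 vertices and tw(G) ≥ 2. Hence tw(G) = 2 exactly.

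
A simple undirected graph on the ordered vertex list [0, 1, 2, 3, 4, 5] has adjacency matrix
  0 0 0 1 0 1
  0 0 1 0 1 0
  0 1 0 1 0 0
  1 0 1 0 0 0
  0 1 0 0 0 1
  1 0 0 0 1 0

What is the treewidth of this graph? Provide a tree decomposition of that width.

Treewidth 2.
One such decomposition:
Bags: B1 = {1, 2, 3}  B2 = {1, 3, 4}  B3 = {3, 4, 5}  B4 = {0, 3, 5}
Tree: B1–B2, B2–B3, B3–B4

Each bag holds 3 vertices, so the decomposition has width 2, which upper-bounds the treewidth. For the lower bound, G contains the cycle 3–2–1–4–5–0–3, so G is not a forest; only forests have treewidth ≤ 1, hence tw(G) ≥ 2. Combining the bounds, tw(G) = 2.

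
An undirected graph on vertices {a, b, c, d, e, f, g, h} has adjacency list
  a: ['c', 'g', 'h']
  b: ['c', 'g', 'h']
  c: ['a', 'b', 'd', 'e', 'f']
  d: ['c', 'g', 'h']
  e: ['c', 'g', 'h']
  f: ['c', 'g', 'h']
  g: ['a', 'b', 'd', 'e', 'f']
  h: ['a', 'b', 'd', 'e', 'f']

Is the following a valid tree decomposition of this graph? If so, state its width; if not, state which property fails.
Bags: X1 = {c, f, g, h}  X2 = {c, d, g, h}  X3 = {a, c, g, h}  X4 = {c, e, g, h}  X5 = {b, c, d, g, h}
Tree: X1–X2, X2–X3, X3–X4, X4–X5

No — bags containing vertex d are not connected in the tree.

A tree decomposition must satisfy three properties: every vertex lies in some bag; for every edge, both endpoints lie together in some bag; and for every vertex, the bags containing it form a connected subtree. Here bags containing vertex d are not connected in the tree, so the decomposition is invalid.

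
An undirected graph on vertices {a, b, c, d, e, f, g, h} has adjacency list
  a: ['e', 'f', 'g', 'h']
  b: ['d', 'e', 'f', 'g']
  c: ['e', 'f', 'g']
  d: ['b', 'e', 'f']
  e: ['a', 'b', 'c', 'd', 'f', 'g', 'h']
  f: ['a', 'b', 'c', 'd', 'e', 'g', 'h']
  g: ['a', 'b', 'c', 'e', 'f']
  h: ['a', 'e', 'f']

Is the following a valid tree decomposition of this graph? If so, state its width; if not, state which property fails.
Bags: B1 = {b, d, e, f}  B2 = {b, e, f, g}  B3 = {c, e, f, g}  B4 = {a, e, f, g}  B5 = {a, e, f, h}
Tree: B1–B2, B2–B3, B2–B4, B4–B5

Every vertex of G appears in some bag (union = {a, b, c, d, e, f, g, h}); every edge is covered by a bag; and for each vertex v the set of bags containing v is connected in the bag tree. The decomposition is therefore valid. The largest bag has 4 vertices, so the width is 3.

Yes; width 3.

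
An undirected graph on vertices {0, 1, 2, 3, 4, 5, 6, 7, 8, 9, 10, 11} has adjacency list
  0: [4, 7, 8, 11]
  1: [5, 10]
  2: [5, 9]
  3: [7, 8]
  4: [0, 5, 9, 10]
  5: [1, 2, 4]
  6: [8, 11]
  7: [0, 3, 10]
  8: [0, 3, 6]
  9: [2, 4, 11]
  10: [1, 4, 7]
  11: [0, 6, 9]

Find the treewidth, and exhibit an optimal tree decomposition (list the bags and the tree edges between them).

Treewidth 3.
One optimal decomposition is:
Bags: B1 = {3, 6, 8, 11}  B2 = {0, 3, 8, 11}  B3 = {0, 3, 7, 11}  B4 = {0, 7, 9, 11}  B5 = {0, 4, 7, 9}  B6 = {4, 7, 9, 10}  B7 = {2, 4, 9, 10}  B8 = {2, 4, 5, 10}  B9 = {1, 2, 5, 10}
Tree: B1–B2, B2–B3, B3–B4, B4–B5, B5–B6, B6–B7, B7–B8, B8–B9

The largest bag has 4 vertices, giving width 3; this decomposition certifies tw(G) ≤ 3. For the lower bound: the 4 vertex sets {3,6,8}, {11}, {0}, {4,7,9,10} are disjoint, each induces a connected subgraph, and every pair is joined by at least one edge of G. Contracting each set to a single vertex therefore yields K_{4} as a minor, and since treewidth is minor-monotone, tw(G) ≥ tw(K_{4}) = 3. The upper and lower bounds meet at 3, so that is the treewidth.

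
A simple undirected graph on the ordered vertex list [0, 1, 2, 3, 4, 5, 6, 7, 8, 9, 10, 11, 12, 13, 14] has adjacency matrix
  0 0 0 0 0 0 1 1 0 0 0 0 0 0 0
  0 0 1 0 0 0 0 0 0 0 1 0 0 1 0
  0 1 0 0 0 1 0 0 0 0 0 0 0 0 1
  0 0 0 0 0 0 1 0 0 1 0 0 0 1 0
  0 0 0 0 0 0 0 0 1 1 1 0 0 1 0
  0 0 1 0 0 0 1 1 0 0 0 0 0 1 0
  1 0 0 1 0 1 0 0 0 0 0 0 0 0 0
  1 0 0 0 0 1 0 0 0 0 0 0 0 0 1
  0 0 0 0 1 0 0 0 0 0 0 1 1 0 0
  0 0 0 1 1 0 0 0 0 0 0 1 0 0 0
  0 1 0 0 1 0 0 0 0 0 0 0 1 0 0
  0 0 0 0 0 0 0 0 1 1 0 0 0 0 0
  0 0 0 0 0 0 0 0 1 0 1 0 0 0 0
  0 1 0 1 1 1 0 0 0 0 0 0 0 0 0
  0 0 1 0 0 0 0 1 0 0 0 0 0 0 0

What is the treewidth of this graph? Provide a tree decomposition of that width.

Every bag has size at most 4, so the width is 4 − 1 = 3 and tw(G) ≤ 3. For the lower bound: the 4 vertex sets {8,11,12}, {9}, {4}, {1,3,10,13} are disjoint, each induces a connected subgraph, and every pair is joined by at least one edge of G. Contracting each set to a single vertex therefore yields K_{4} as a minor, and since treewidth is minor-monotone, tw(G) ≥ tw(K_{4}) = 3. The upper and lower bounds meet at 3, so that is the treewidth.

Treewidth 3.
One such decomposition:
Bags: B1 = {8, 9, 11, 12}  B2 = {4, 8, 9, 12}  B3 = {4, 9, 10, 12}  B4 = {3, 4, 9, 10}  B5 = {3, 4, 10, 13}  B6 = {1, 3, 10, 13}  B7 = {1, 3, 6, 13}  B8 = {1, 5, 6, 13}  B9 = {1, 2, 5, 6}  B10 = {0, 2, 5, 6}  B11 = {0, 2, 5, 7}  B12 = {0, 2, 7, 14}
Tree: B1–B2, B2–B3, B3–B4, B4–B5, B5–B6, B6–B7, B7–B8, B8–B9, B9–B10, B10–B11, B11–B12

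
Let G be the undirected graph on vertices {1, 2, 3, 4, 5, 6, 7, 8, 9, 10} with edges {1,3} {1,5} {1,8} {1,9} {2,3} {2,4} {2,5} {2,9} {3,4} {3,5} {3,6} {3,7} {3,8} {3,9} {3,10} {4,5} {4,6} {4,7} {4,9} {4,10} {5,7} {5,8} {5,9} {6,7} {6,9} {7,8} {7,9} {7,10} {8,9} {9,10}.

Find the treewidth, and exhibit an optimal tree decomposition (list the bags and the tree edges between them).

Treewidth 4.
Bags: B1 = {3, 5, 7, 8, 9}  B2 = {3, 4, 5, 7, 9}  B3 = {3, 4, 6, 7, 9}  B4 = {2, 3, 4, 5, 9}  B5 = {1, 3, 5, 8, 9}  B6 = {3, 4, 7, 9, 10}
Tree: B1–B2, B2–B3, B2–B4, B1–B5, B3–B6

The largest bag has 5 vertices, giving width 4; this decomposition certifies tw(G) ≤ 4. On the other hand G contains the 5-clique {1, 3, 5, 8, 9}. A clique must lie in a single bag of any decomposition, so no decomposition can have width below 4. The upper and lower bounds meet at 4, so that is the treewidth.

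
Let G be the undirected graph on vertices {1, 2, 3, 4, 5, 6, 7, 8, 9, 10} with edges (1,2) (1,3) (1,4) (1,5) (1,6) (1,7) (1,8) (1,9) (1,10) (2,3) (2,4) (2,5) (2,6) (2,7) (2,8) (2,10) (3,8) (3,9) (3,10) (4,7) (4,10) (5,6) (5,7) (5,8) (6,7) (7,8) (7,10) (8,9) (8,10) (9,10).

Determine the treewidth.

A width-4 tree decomposition is:
Bags: B1 = {1, 2, 3, 8, 10}  B2 = {1, 2, 7, 8, 10}  B3 = {1, 2, 5, 7, 8}  B4 = {1, 2, 5, 6, 7}  B5 = {1, 2, 4, 7, 10}  B6 = {1, 3, 8, 9, 10}
Tree: B1–B2, B2–B3, B3–B4, B2–B5, B1–B6
The largest bag has 5 vertices, giving width 4; this decomposition certifies tw(G) ≤ 4. For the lower bound, the 5 vertices {1, 3, 8, 9, 10} are pairwise adjacent, and any tree decomposition puts a clique entirely inside one bag — forcing width ≥ 4. Hence tw(G) = 4 exactly.

4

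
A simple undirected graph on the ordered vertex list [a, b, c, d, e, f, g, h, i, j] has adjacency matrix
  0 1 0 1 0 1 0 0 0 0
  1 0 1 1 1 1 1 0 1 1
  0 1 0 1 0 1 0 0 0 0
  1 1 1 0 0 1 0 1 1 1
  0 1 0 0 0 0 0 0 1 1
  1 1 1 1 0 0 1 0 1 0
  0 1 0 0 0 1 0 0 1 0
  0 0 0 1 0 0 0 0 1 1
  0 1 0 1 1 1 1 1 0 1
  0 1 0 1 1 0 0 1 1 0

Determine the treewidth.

3

A width-3 tree decomposition is:
Bags: B1 = {b, d, i, j}  B2 = {b, d, f, i}  B3 = {d, h, i, j}  B4 = {b, e, i, j}  B5 = {a, b, d, f}  B6 = {b, f, g, i}  B7 = {b, c, d, f}
Tree: B1–B2, B1–B3, B1–B4, B2–B5, B2–B6, B5–B7
Each bag holds 4 vertices, so the decomposition has width 3, which upper-bounds the treewidth. For the lower bound, the 4 vertices {d, h, i, j} are pairwise adjacent, and any tree decomposition puts a clique entirely inside one bag — forcing width ≥ 3. Therefore the treewidth is 3.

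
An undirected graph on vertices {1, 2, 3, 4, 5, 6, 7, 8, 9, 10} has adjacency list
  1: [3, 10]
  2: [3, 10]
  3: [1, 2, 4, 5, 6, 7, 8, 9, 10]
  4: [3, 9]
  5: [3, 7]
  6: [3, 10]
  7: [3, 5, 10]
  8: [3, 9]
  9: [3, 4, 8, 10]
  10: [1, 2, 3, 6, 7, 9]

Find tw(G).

A width-2 tree decomposition is:
Bags: B1 = {2, 3, 10}  B2 = {3, 7, 10}  B3 = {3, 9, 10}  B4 = {3, 5, 7}  B5 = {1, 3, 10}  B6 = {3, 8, 9}  B7 = {3, 6, 10}  B8 = {3, 4, 9}
Tree: B1–B2, B1–B3, B2–B4, B3–B5, B3–B6, B5–B7, B6–B8
The largest bag has 3 vertices, giving width 2; this decomposition certifies tw(G) ≤ 2. On the other hand G contains the 3-clique {3, 8, 9}. A clique must lie in a single bag of any decomposition, so no decomposition can have width below 2. Hence tw(G) = 2 exactly.

2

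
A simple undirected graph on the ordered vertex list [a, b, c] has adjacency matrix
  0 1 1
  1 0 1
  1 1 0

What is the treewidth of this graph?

2

A width-2 tree decomposition is:
Bags: B1 = {a, b, c}
Tree: (single bag)
A single bag containing all 3 vertices is trivially a valid decomposition of width 2. On the other hand G contains the 3-clique {a, b, c}. A clique must lie in a single bag of any decomposition, so no decomposition can have width below 2. Therefore the treewidth is 2.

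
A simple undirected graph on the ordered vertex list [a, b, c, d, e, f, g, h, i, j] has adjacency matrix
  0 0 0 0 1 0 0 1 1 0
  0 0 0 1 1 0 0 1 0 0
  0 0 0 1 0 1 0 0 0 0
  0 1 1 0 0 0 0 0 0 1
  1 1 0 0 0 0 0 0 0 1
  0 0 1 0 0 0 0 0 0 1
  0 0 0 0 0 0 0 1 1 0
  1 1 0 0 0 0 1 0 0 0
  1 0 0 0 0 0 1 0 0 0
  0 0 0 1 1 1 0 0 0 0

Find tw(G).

2

A width-2 tree decomposition is:
Bags: B1 = {c, d, f}  B2 = {d, f, j}  B3 = {b, d, j}  B4 = {b, e, j}  B5 = {b, e, h}  B6 = {a, e, h}  B7 = {a, g, h}  B8 = {a, g, i}
Tree: B1–B2, B2–B3, B3–B4, B4–B5, B5–B6, B6–B7, B7–B8
Each bag holds 3 vertices, so the decomposition has width 2, which upper-bounds the treewidth. For the lower bound, G contains the cycle c–f–j–d–c, so G is not a forest; only forests have treewidth ≤ 1, hence tw(G) ≥ 2. Therefore the treewidth is 2.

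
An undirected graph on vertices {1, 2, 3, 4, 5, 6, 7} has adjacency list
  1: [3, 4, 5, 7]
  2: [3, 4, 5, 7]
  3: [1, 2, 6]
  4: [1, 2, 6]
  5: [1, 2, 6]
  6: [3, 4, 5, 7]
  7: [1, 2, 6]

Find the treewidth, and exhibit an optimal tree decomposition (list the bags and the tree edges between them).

Treewidth 3.
One such decomposition:
Bags: B1 = {1, 2, 4, 6}  B2 = {1, 2, 5, 6}  B3 = {1, 2, 6, 7}  B4 = {1, 2, 3, 6}
Tree: B1–B2, B2–B3, B3–B4

Each bag holds 4 vertices, so the decomposition has width 3, which upper-bounds the treewidth. For the lower bound: the 4 vertex sets {1,4}, {2,5}, {6}, {7} are disjoint, each induces a connected subgraph, and every pair is joined by at least one edge of G. Contracting each set to a single vertex therefore yields K_{4} as a minor, and since treewidth is minor-monotone, tw(G) ≥ tw(K_{4}) = 3. Hence tw(G) = 3 exactly.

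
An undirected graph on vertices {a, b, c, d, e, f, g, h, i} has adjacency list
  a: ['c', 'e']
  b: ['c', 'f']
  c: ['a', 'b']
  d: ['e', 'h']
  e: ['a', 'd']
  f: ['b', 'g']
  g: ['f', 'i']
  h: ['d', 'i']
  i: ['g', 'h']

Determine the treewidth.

2

A width-2 tree decomposition is:
Bags: B1 = {f, g, i}  B2 = {f, h, i}  B3 = {d, f, h}  B4 = {d, e, f}  B5 = {a, e, f}  B6 = {a, c, f}  B7 = {b, c, f}
Tree: B1–B2, B2–B3, B3–B4, B4–B5, B5–B6, B6–B7
Every bag has size at most 3, so the width is 3 − 1 = 2 and tw(G) ≤ 2. The edges f–g–i–h–d–e–a–c–b–f form a cycle, so G is not a tree and its treewidth is at least 2. Therefore the treewidth is 2.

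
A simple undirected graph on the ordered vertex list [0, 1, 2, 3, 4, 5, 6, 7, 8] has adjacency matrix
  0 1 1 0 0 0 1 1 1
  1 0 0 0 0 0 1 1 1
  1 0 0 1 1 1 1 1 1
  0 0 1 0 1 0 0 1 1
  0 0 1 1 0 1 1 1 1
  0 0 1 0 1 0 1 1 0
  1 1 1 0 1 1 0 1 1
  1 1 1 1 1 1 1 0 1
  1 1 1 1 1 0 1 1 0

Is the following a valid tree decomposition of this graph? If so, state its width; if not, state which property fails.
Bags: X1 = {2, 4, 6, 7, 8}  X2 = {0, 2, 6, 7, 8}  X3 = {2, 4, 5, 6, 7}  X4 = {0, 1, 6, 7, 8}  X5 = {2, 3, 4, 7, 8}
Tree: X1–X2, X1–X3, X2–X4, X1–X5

Every vertex of G appears in some bag (union = {0, 1, 2, 3, 4, 5, 6, 7, 8}); every edge is covered by a bag; and for each vertex v the set of bags containing v is connected in the bag tree. The decomposition is therefore valid. The largest bag has 5 vertices, so the width is 4.

Yes; width 4.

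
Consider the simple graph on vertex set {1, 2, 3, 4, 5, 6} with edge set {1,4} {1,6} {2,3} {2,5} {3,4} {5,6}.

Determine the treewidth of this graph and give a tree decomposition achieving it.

Treewidth 2.
Bags: B1 = {2, 3, 5}  B2 = {3, 4, 5}  B3 = {1, 4, 5}  B4 = {1, 5, 6}
Tree: B1–B2, B2–B3, B3–B4

Each bag holds 3 vertices, so the decomposition has width 2, which upper-bounds the treewidth. The edges 5–2–3–4–1–6–5 form a cycle, so G is not a tree and its treewidth is at least 2. Hence tw(G) = 2 exactly.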